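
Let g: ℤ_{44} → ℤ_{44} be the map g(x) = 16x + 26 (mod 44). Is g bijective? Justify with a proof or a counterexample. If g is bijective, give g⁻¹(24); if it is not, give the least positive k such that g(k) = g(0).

We have gcd(16, 44) = 4 > 1. Taking u = 0 and v = 11: g(0) = 26 and g(11) = 16·11 + 26 = 202 ≡ 26 (mod 44).
So g(0) = g(11) while 0 ≠ 11, hence g is not injective, hence not bijective.
Since g is not bijective, we find the least positive k with g(k) = g(0): this means 16k ≡ 0 (mod 44), i.e. 44 ∣ 16k. Since gcd(16, 44) = 4, dividing through by 4 this holds exactly when 11 ∣ 4k, and as gcd(4, 11) = 1, exactly when 11 ∣ k.
The smallest positive such k is 11.

11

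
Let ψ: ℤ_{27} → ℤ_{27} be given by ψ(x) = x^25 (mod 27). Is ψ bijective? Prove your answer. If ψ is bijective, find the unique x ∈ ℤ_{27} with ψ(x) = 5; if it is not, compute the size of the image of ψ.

ψ(0) = 0^25 = 0.
ψ(3): Repeated squaring mod 27: 3^1 ≡ 3, 3^2 ≡ 3² = 9, 3^4 ≡ 9² = 81 ≡ 0, 3^8 ≡ 0² = 0, 3^16 ≡ 0² = 0. Since 25 = 16 + 8 + 1, 3^25 ≡ 0·0·3: 0·0 = 0, then 0·3 = 0. So 3^25 ≡ 0 (mod 27).
So ψ(0) = ψ(3) = 0 while 0 ≠ 3, therefore ψ is not injective, hence not bijective.
Since ψ is not bijective, we determine |image(ψ)|. Computing x^25 mod 27 for each x (by repeated squaring, reducing mod 27 at every step), the values ψ(0), ψ(1), …, ψ(26) are: 0, 1, 20, 0, 22, 14, 0, 16, 8, 0, 10, 2, 0, 4, 23, 0, 25, 17, 0, 19, 11, 0, 13, 5, 0, 7, 26.
The distinct values are {0, 1, 2, 4, 5, 7, 8, 10, 11, 13, 14, 16, 17, 19, 20, 22, 23, 25, 26}; there are 19 of them.

19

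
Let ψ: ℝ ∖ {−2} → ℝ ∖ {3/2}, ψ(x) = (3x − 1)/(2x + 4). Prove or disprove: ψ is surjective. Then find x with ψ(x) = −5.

For any y ≠ 3/2, solving y(2x + 4) = 3x − 1 for x gives a well-defined x ≠ −2. So ψ is surjective.
Solving ψ(x) = −5: cross-multiplying gives 3x − 1 = −5(2x + 4), which rearranges to 13x = −19, so x = −19/13.

-19/13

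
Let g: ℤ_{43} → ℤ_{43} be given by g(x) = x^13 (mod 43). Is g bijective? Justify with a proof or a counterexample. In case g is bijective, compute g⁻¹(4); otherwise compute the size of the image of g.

Since 43 is prime, the nonzero elements of ℤ_{43} form a cyclic group of order 42.
As gcd(13, 42) = 1, raising to the 13th power is a bijection on this group: if a^13 ≡ b^13 then (ab^{−1})^13 = 1, and the only element of order dividing gcd(13, 42) = 1 is 1, so a = b.
With g(0) = 0 this makes g injective on all of ℤ_{43}, hence bijective (finite equal-size domain and codomain). In particular g is bijective.
Since g is bijective, we find the preimage of 4. The inverse of x ↦ x^13 on (ℤ_{43})^× is x ↦ x^13, because 13·13 = 169 = 4·42 + 1 ≡ 1 (mod 42) and x^{42} = 1 for x ≠ 0 (Fermat). So g⁻¹(4) = 4^13 mod 43.
Repeated squaring mod 43: 4^1 ≡ 4, 4^2 ≡ 4² = 16, 4^4 ≡ 16² = 256 ≡ 41, 4^8 ≡ 41² = 1681 ≡ 4. Since 13 = 8 + 4 + 1, 4^13 ≡ 4·41·4: 4·41 = 164 ≡ 35, then 35·4 = 140 ≡ 11. So 4^13 ≡ 11 (mod 43).
Hence g⁻¹(4) = 11.

11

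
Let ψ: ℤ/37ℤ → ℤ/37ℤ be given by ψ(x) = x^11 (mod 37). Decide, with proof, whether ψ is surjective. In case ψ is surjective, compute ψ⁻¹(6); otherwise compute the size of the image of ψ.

Since 37 is prime, the nonzero elements of ℤ/37ℤ form a cyclic group of order 36.
As gcd(11, 36) = 1, raising to the 11th power is a bijection on this group: if a^11 ≡ b^11 then (ab^{−1})^11 = 1, and the only element of order dividing gcd(11, 36) = 1 is 1, so a = b.
With ψ(0) = 0 this makes ψ injective on all of ℤ/37ℤ, hence bijective (finite equal-size domain and codomain). In particular ψ is surjective.
Since ψ is surjective, we find the preimage of 6. The inverse of x ↦ x^11 on (ℤ/37ℤ)^× is x ↦ x^23, because 11·23 = 253 = 7·36 + 1 ≡ 1 (mod 36) and x^{36} = 1 for x ≠ 0 (Fermat). So ψ⁻¹(6) = 6^23 mod 37.
Repeated squaring mod 37: 6^1 ≡ 6, 6^2 ≡ 6² = 36, 6^4 ≡ 36² = 1296 ≡ 1, 6^8 ≡ 1² = 1, 6^16 ≡ 1² = 1. Since 23 = 16 + 4 + 2 + 1, 6^23 ≡ 1·1·36·6: 1·1 = 1, then 1·36 = 36, then 36·6 = 216 ≡ 31. So 6^23 ≡ 31 (mod 37).
Hence ψ⁻¹(6) = 31.

31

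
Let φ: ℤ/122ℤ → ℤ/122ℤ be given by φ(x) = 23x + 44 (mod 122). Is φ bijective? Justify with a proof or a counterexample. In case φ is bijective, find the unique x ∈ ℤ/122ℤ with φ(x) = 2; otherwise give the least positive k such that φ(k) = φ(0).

30

Suppose φ(a) = φ(b) in ℤ/122ℤ. Then 23a + 44 ≡ 23b + 44 (mod 122), hence 23(a − b) ≡ 0 (mod 122).
Since gcd(23, 122) = 1, 23 is invertible modulo 122, thus a − b ≡ 0 (mod 122), i.e. a = b.
We now compute 23⁻¹ mod 122 explicitly. Euclid's algorithm: 122 = 5·23 + 7, 23 = 3·7 + 2, 7 = 3·2 + 1; back-substituting gives 1 = 69·23 − 13·122, so 23⁻¹ ≡ 69 (mod 122).
Then y ↦ 69(y − 44) is a two-sided inverse to φ, so every y ∈ ℤ/122ℤ has a preimage.
Thus φ is bijective.
Since φ is bijective, we compute φ⁻¹(2): solve 23x + 44 ≡ 2 (mod 122), i.e. 23x ≡ 80 (mod 122).
Multiplying by 23⁻¹ = 69 gives x ≡ 69·80 = 5520 = 45·122 + 30 ≡ 30 (mod 122).
Check: φ(30) = 23·30 + 44 = 734 = 6·122 + 2 ≡ 2 (mod 122).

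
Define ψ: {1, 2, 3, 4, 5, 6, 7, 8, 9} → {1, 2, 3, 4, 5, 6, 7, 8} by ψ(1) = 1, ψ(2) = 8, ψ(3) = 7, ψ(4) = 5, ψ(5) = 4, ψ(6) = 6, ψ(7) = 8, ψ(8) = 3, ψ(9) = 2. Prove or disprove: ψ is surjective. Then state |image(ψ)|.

8

Every element of the codomain has a preimage: 1 = ψ(1), 2 = ψ(9), 3 = ψ(8), 4 = ψ(5), 5 = ψ(4), 6 = ψ(6), 7 = ψ(3), 8 = ψ(2).
Hence ψ is surjective.
The image of ψ is {1, 2, 3, 4, 5, 6, 7, 8}, which has 8 elements.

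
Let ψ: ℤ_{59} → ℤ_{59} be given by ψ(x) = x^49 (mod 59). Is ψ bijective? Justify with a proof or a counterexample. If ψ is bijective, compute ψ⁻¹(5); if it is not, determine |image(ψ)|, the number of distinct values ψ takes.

Since 59 is prime, the nonzero elements of ℤ_{59} form a cyclic group of order 58.
As gcd(49, 58) = 1, raising to the 49th power is a bijection on this group: if a^49 ≡ b^49 then (ab^{−1})^49 = 1, and the only element of order dividing gcd(49, 58) = 1 is 1, so a = b.
With ψ(0) = 0 this makes ψ injective on all of ℤ_{59}, hence bijective (finite equal-size domain and codomain). In particular ψ is bijective.
Since ψ is bijective, we find the preimage of 5. The inverse of x ↦ x^49 on (ℤ_{59})^× is x ↦ x^45, because 49·45 = 2205 = 38·58 + 1 ≡ 1 (mod 58) and x^{58} = 1 for x ≠ 0 (Fermat). So ψ⁻¹(5) = 5^45 mod 59.
Repeated squaring mod 59: 5^1 ≡ 5, 5^2 ≡ 5² = 25, 5^4 ≡ 25² = 625 ≡ 35, 5^8 ≡ 35² = 1225 ≡ 45, 5^16 ≡ 45² = 2025 ≡ 19, 5^32 ≡ 19² = 361 ≡ 7. Since 45 = 32 + 8 + 4 + 1, 5^45 ≡ 7·45·35·5: 7·45 = 315 ≡ 20, then 20·35 = 700 ≡ 51, then 51·5 = 255 ≡ 19. So 5^45 ≡ 19 (mod 59).
Hence ψ⁻¹(5) = 19.

19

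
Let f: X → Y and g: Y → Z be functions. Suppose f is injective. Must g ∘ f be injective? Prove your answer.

not injective

No. Take X = Y = Z = {0, 1}, f = identity (injective), and g(x) = 0 for every x.
Then (g ∘ f)(0) = 0 = (g ∘ f)(1) with 0 ≠ 1, so g ∘ f is not injective.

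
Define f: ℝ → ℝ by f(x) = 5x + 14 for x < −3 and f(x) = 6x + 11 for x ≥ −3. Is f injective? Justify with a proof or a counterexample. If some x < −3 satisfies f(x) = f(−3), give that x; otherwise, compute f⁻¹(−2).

Both pieces are strictly increasing (slopes 5 and 6), so each is injective on its own interval.
The left piece maps (−∞, −3) onto (−∞, −1); the right piece maps [−3, ∞) onto [−7, ∞).
These images overlap. In particular f(−3) = −7 (right piece), and solving 5x + 14 = −7 on the left piece gives x = −21/5 < −3.
So f(−21/5) = f(−3) with −21/5 ≠ −3, and f is not injective. This x = −21/5 is the requested value below −3.

-21/5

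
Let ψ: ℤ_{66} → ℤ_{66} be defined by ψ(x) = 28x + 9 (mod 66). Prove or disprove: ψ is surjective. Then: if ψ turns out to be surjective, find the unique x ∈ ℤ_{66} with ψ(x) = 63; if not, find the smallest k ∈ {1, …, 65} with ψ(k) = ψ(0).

Since gcd(28, 66) = 2, we have 28x ≡ 0 (mod 2) for all x, so ψ(x) ≡ 1 (mod 2).
But 0 ≢ 1 (mod 2), so 0 ∈ ℤ_{66} has no preimage. Thus ψ is not surjective.
Since ψ is not surjective, we find the least positive k with ψ(k) = ψ(0): this means 28k ≡ 0 (mod 66), i.e. 66 ∣ 28k. Since gcd(28, 66) = 2, dividing through by 2 this holds exactly when 33 ∣ 14k, and as gcd(14, 33) = 1, exactly when 33 ∣ k.
The smallest positive such k is 33.

33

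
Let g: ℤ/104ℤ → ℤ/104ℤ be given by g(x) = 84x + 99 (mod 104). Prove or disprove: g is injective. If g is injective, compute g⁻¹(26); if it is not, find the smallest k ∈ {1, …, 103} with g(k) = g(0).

We have gcd(84, 104) = 4 > 1. Taking s = 0 and t = 26: g(0) = 99 and g(26) = 84·26 + 99 = 2283 ≡ 99 (mod 104).
So g(0) = g(26) while 0 ≠ 26, therefore g is not injective.
Since g is not injective, we find the least positive k with g(k) = g(0): this means 84k ≡ 0 (mod 104), i.e. 104 ∣ 84k. Since gcd(84, 104) = 4, dividing through by 4 this holds exactly when 26 ∣ 21k, and as gcd(21, 26) = 1, exactly when 26 ∣ k.
The smallest positive such k is 26.

26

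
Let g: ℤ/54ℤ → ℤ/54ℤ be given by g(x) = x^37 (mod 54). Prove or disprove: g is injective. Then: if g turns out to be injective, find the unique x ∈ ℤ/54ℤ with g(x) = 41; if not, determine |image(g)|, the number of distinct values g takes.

38

g(0) = 0^37 = 0.
g(6): Repeated squaring mod 54: 6^1 ≡ 6, 6^2 ≡ 6² = 36, 6^4 ≡ 36² = 1296 ≡ 0, 6^8 ≡ 0² = 0, 6^16 ≡ 0² = 0, 6^32 ≡ 0² = 0. Since 37 = 32 + 4 + 1, 6^37 ≡ 0·0·6: 0·0 = 0, then 0·6 = 0. So 6^37 ≡ 0 (mod 54).
So g(0) = g(6) = 0 while 0 ≠ 6, thus g is not injective.
Since g is not injective, we determine |image(g)|. Computing x^37 mod 54 for each x (by repeated squaring, reducing mod 54 at every step), the values g(0), g(1), …, g(53) are: 0, 1, 2, 27, 4, 5, 0, 7, 8, 27, 10, 11, 0, 13, 14, 27, 16, 17, 0, 19, 20, 27, 22, 23, 0, 25, 26, 27, 28, 29, 0, 31, 32, 27, 34, 35, 0, 37, 38, 27, 40, 41, 0, 43, 44, 27, 46, 47, 0, 49, 50, 27, 52, 53.
The distinct values are {0, 1, 2, 4, 5, 7, 8, 10, 11, 13, 14, 16, 17, 19, 20, 22, 23, 25, 26, 27, 28, 29, 31, 32, 34, 35, 37, 38, 40, 41, 43, 44, 46, 47, 49, 50, 52, 53}; there are 38 of them.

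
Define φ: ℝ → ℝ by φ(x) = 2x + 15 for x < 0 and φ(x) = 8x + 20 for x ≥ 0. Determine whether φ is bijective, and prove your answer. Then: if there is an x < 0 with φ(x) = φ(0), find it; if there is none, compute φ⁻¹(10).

Both pieces are strictly increasing (slopes 2 and 8), so each is injective on its own interval.
The left piece maps (−∞, 0) onto (−∞, 15); the right piece maps [0, ∞) onto [20, ∞).
The images leave a gap (15 has no preimage), so φ is not surjective, hence not bijective.
Because the two images are disjoint, no x < 0 has φ(x) = φ(0), so we compute φ⁻¹(10): 10 lies in (−∞, 15), so solve 2x + 15 = 10: x = (10 − 15)/2 = −5/2.

-5/2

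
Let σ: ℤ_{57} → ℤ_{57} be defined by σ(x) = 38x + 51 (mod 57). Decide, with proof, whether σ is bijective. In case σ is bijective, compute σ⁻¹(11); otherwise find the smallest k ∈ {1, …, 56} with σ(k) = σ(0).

3

Recall that σ is injective when σ(a) = σ(b) forces a = b.
We have gcd(38, 57) = 19 > 1. Taking a = 0 and b = 3: σ(0) = 51 and σ(3) = 38·3 + 51 = 165 ≡ 51 (mod 57).
So σ(0) = σ(3) while 0 ≠ 3, so σ is not injective, hence not bijective.
Since σ is not bijective, we find the least positive k with σ(k) = σ(0): this means 38k ≡ 0 (mod 57), i.e. 57 ∣ 38k. Since gcd(38, 57) = 19, dividing through by 19 this holds exactly when 3 ∣ 2k, and as gcd(2, 3) = 1, exactly when 3 ∣ k.
The smallest positive such k is 3.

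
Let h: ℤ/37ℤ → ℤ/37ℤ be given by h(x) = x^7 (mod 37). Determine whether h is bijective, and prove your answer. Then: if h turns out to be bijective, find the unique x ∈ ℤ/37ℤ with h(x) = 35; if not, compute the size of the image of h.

15

Since 37 is prime, the nonzero elements of ℤ/37ℤ form a cyclic group of order 36.
As gcd(7, 36) = 1, raising to the 7th power is a bijection on this group: if s^7 ≡ t^7 then (st^{−1})^7 = 1, and the only element of order dividing gcd(7, 36) = 1 is 1, so s = t.
With h(0) = 0 this makes h injective on all of ℤ/37ℤ, hence bijective (finite equal-size domain and codomain). In particular h is bijective.
Since h is bijective, we find the preimage of 35. The inverse of x ↦ x^7 on (ℤ/37ℤ)^× is x ↦ x^31, because 7·31 = 217 = 6·36 + 1 ≡ 1 (mod 36) and x^{36} = 1 for x ≠ 0 (Fermat). So h⁻¹(35) = 35^31 mod 37.
Repeated squaring mod 37: 35^1 ≡ 35, 35^2 ≡ 35² = 1225 ≡ 4, 35^4 ≡ 4² = 16, 35^8 ≡ 16² = 256 ≡ 34, 35^16 ≡ 34² = 1156 ≡ 9. Since 31 = 16 + 8 + 4 + 2 + 1, 35^31 ≡ 9·34·16·4·35: 9·34 = 306 ≡ 10, then 10·16 = 160 ≡ 12, then 12·4 = 48 ≡ 11, then 11·35 = 385 ≡ 15. So 35^31 ≡ 15 (mod 37).
Hence h⁻¹(35) = 15.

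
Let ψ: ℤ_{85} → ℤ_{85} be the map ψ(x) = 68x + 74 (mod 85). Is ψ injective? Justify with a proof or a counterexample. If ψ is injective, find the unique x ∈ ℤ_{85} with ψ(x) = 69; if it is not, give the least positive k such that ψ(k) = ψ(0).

We have gcd(68, 85) = 17 > 1. Taking u = 0 and v = 5: ψ(0) = 74 and ψ(5) = 68·5 + 74 = 414 ≡ 74 (mod 85).
So ψ(0) = ψ(5) while 0 ≠ 5, hence ψ is not injective.
Since ψ is not injective, we find the least positive k with ψ(k) = ψ(0): this means 68k ≡ 0 (mod 85), i.e. 85 ∣ 68k. Since gcd(68, 85) = 17, dividing through by 17 this holds exactly when 5 ∣ 4k, and as gcd(4, 5) = 1, exactly when 5 ∣ k.
The smallest positive such k is 5.

5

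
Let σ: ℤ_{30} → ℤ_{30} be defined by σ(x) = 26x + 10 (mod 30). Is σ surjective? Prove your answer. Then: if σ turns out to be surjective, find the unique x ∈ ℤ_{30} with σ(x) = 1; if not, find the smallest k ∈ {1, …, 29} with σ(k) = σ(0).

15

Since gcd(26, 30) = 2, we have 26x ≡ 0 (mod 2) for all x, so σ(x) ≡ 0 (mod 2).
But 1 ≢ 0 (mod 2), so 1 ∈ ℤ_{30} has no preimage. Thus σ is not surjective.
Since σ is not surjective, we find the least positive k with σ(k) = σ(0): this means 26k ≡ 0 (mod 30), i.e. 30 ∣ 26k. Since gcd(26, 30) = 2, dividing through by 2 this holds exactly when 15 ∣ 13k, and as gcd(13, 15) = 1, exactly when 15 ∣ k.
The smallest positive such k is 15.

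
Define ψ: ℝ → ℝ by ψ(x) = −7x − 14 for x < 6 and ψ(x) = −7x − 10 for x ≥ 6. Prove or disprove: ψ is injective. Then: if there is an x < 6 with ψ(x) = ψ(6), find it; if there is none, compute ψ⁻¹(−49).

38/7

Both pieces are strictly decreasing (slopes −7 and −7), so each is injective on its own interval.
The left piece maps (−∞, 6) onto (−56, ∞); the right piece maps [6, ∞) onto (−∞, −52].
These images overlap. In particular ψ(6) = −52 (right piece), and solving −7x − 14 = −52 on the left piece gives x = 38/7 < 6.
So ψ(38/7) = ψ(6) with 38/7 ≠ 6, and ψ is not injective. This x = 38/7 is the requested value below 6.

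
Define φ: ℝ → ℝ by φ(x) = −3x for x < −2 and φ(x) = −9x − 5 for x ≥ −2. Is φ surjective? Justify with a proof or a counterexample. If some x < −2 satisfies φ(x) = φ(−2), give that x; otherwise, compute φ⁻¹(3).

Both pieces are strictly decreasing (slopes −3 and −9), so each is injective on its own interval.
The left piece maps (−∞, −2) onto (6, ∞); the right piece maps [−2, ∞) onto (−∞, 13].
The union (6, ∞) ∪ (−∞, 13] covers ℝ, so φ is surjective.
For the follow-up: the images overlap, so an x < −2 with φ(x) = φ(−2) exists. φ(−2) = 13; solving −3x = 13 for x < −2 gives x = (13 − 0)/(−3) = −13/3.

-13/3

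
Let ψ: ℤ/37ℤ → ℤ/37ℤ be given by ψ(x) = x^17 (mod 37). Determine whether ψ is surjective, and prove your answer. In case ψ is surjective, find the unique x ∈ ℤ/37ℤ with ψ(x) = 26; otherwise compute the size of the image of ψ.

Since 37 is prime, the nonzero elements of ℤ/37ℤ form a cyclic group of order 36.
As gcd(17, 36) = 1, raising to the 17th power is a bijection on this group: if s^17 ≡ t^17 then (st^{−1})^17 = 1, and the only element of order dividing gcd(17, 36) = 1 is 1, so s = t.
With ψ(0) = 0 this makes ψ injective on all of ℤ/37ℤ, hence bijective (finite equal-size domain and codomain). In particular ψ is surjective.
Since ψ is surjective, we find the preimage of 26. The inverse of x ↦ x^17 on (ℤ/37ℤ)^× is x ↦ x^17, because 17·17 = 289 = 8·36 + 1 ≡ 1 (mod 36) and x^{36} = 1 for x ≠ 0 (Fermat). So ψ⁻¹(26) = 26^17 mod 37.
Repeated squaring mod 37: 26^1 ≡ 26, 26^2 ≡ 26² = 676 ≡ 10, 26^4 ≡ 10² = 100 ≡ 26, 26^8 ≡ 26² = 676 ≡ 10, 26^16 ≡ 10² = 100 ≡ 26. Since 17 = 16 + 1, 26^17 ≡ 26·26: 26·26 = 676 ≡ 10. So 26^17 ≡ 10 (mod 37).
Hence ψ⁻¹(26) = 10.

10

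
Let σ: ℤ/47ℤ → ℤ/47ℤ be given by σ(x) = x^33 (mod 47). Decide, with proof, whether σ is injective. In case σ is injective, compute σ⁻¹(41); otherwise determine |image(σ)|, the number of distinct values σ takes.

43

Since 47 is prime, the nonzero elements of ℤ/47ℤ form a cyclic group of order 46.
As gcd(33, 46) = 1, raising to the 33rd power is a bijection on this group: if u^33 ≡ v^33 then (uv^{−1})^33 = 1, and the only element of order dividing gcd(33, 46) = 1 is 1, so u = v.
With σ(0) = 0 this makes σ injective on all of ℤ/47ℤ, hence bijective (finite equal-size domain and codomain). In particular σ is injective.
Since σ is injective, we find the preimage of 41. The inverse of x ↦ x^33 on (ℤ/47ℤ)^× is x ↦ x^7, because 33·7 = 231 = 5·46 + 1 ≡ 1 (mod 46) and x^{46} = 1 for x ≠ 0 (Fermat). So σ⁻¹(41) = 41^7 mod 47.
Repeated squaring mod 47: 41^1 ≡ 41, 41^2 ≡ 41² = 1681 ≡ 36, 41^4 ≡ 36² = 1296 ≡ 27. Since 7 = 4 + 2 + 1, 41^7 ≡ 27·36·41: 27·36 = 972 ≡ 32, then 32·41 = 1312 ≡ 43. So 41^7 ≡ 43 (mod 47).
Hence σ⁻¹(41) = 43.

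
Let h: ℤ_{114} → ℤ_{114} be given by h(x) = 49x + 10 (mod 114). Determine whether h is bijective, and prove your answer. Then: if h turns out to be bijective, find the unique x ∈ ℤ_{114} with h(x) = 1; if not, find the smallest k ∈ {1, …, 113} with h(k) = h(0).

51

By definition, h is injective if h(a) = h(b) implies a = b.
If h(a) = h(b), then 49a ≡ 49b (mod 114). Because gcd(49, 114) = 1, we may cancel 49 to get a ≡ b (mod 114).
We now compute 49⁻¹ mod 114 explicitly. Euclid's algorithm: 114 = 2·49 + 16, 49 = 3·16 + 1; back-substituting gives 1 = 7·49 − 3·114, so 49⁻¹ ≡ 7 (mod 114).
Then y ↦ 7(y − 10) is a two-sided inverse to h, so every y ∈ ℤ_{114} has a preimage.
Therefore h is bijective.
Since h is bijective, we find h⁻¹(1): we need 49x ≡ 1 − 10 ≡ 105 (mod 114). Using 49⁻¹ = 7: x ≡ 7·105 = 735 = 6·114 + 51, so x = 51.
Check: h(51) = 49·51 + 10 = 2509 = 22·114 + 1 ≡ 1 (mod 114).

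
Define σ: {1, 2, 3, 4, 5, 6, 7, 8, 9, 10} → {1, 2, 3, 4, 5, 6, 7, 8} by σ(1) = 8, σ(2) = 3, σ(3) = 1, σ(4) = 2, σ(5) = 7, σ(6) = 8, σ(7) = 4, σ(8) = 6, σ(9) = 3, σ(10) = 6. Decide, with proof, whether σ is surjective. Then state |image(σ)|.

7

No element maps to 5, so σ is not surjective.
The image of σ is {1, 2, 3, 4, 6, 7, 8}, which has 7 elements.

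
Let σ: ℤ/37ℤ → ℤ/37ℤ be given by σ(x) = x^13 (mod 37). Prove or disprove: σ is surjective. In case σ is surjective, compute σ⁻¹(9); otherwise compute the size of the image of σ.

Since 37 is prime, the nonzero elements of ℤ/37ℤ form a cyclic group of order 36.
As gcd(13, 36) = 1, raising to the 13th power is a bijection on this group: if u^13 ≡ v^13 then (uv^{−1})^13 = 1, and the only element of order dividing gcd(13, 36) = 1 is 1, so u = v.
With σ(0) = 0 this makes σ injective on all of ℤ/37ℤ, hence bijective (finite equal-size domain and codomain). In particular σ is surjective.
Since σ is surjective, we find the preimage of 9. The inverse of x ↦ x^13 on (ℤ/37ℤ)^× is x ↦ x^25, because 13·25 = 325 = 9·36 + 1 ≡ 1 (mod 36) and x^{36} = 1 for x ≠ 0 (Fermat). So σ⁻¹(9) = 9^25 mod 37.
Repeated squaring mod 37: 9^1 ≡ 9, 9^2 ≡ 9² = 81 ≡ 7, 9^4 ≡ 7² = 49 ≡ 12, 9^8 ≡ 12² = 144 ≡ 33, 9^16 ≡ 33² = 1089 ≡ 16. Since 25 = 16 + 8 + 1, 9^25 ≡ 16·33·9: 16·33 = 528 ≡ 10, then 10·9 = 90 ≡ 16. So 9^25 ≡ 16 (mod 37).
Hence σ⁻¹(9) = 16.

16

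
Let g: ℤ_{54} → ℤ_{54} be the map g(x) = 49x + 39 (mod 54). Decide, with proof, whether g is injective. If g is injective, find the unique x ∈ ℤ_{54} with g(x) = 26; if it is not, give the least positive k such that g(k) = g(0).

35

Suppose g(a) = g(b) in ℤ_{54}. Then 49a + 39 ≡ 49b + 39 (mod 54), thus 49(a − b) ≡ 0 (mod 54).
Since gcd(49, 54) = 1, 49 is invertible modulo 54, therefore a − b ≡ 0 (mod 54), i.e. a = b.
Hence g is injective.
We now compute 49⁻¹ mod 54 explicitly. Euclid's algorithm: 54 = 1·49 + 5, 49 = 9·5 + 4, 5 = 1·4 + 1; back-substituting gives 1 = 43·49 − 39·54, so 49⁻¹ ≡ 43 (mod 54).
Since g is injective, we compute g⁻¹(26): solve 49x + 39 ≡ 26 (mod 54), i.e. 49x ≡ 41 (mod 54).
Multiplying by 49⁻¹ = 43 gives x ≡ 43·41 = 1763 = 32·54 + 35 ≡ 35 (mod 54).
Check: g(35) = 49·35 + 39 = 1754 = 32·54 + 26 ≡ 26 (mod 54).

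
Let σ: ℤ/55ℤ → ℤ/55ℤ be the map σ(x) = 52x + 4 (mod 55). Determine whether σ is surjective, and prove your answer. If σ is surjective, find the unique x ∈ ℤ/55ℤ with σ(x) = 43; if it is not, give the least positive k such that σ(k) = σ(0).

42

Since gcd(52, 55) = 1, 52 is invertible modulo 55. Euclid's algorithm: 55 = 1·52 + 3, 52 = 17·3 + 1; back-substituting gives 1 = 18·52 − 17·55, so 52⁻¹ ≡ 18 (mod 55).
Then y ↦ 18(y − 4) is a two-sided inverse to σ, so every y ∈ ℤ/55ℤ has a preimage.
Hence σ is surjective.
Since σ is surjective, we compute σ⁻¹(43): solve 52x + 4 ≡ 43 (mod 55), i.e. 52x ≡ 39 (mod 55).
Multiplying by 52⁻¹ = 18 gives x ≡ 18·39 = 702 = 12·55 + 42 ≡ 42 (mod 55).
Check: σ(42) = 52·42 + 4 = 2188 = 39·55 + 43 ≡ 43 (mod 55).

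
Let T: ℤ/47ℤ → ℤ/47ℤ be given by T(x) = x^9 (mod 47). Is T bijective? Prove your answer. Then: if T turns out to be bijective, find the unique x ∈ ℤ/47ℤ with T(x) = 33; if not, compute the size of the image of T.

Since 47 is prime, the nonzero elements of ℤ/47ℤ form a cyclic group of order 46.
As gcd(9, 46) = 1, raising to the 9th power is a bijection on this group: if x_1^9 ≡ x_2^9 then (x_1x_2^{−1})^9 = 1, and the only element of order dividing gcd(9, 46) = 1 is 1, so x_1 = x_2.
With T(0) = 0 this makes T injective on all of ℤ/47ℤ, hence bijective (finite equal-size domain and codomain). In particular T is bijective.
Since T is bijective, we find the preimage of 33. The inverse of x ↦ x^9 on (ℤ/47ℤ)^× is x ↦ x^41, because 9·41 = 369 = 8·46 + 1 ≡ 1 (mod 46) and x^{46} = 1 for x ≠ 0 (Fermat). So T⁻¹(33) = 33^41 mod 47.
Repeated squaring mod 47: 33^1 ≡ 33, 33^2 ≡ 33² = 1089 ≡ 8, 33^4 ≡ 8² = 64 ≡ 17, 33^8 ≡ 17² = 289 ≡ 7, 33^16 ≡ 7² = 49 ≡ 2, 33^32 ≡ 2² = 4. Since 41 = 32 + 8 + 1, 33^41 ≡ 4·7·33: 4·7 = 28, then 28·33 = 924 ≡ 31. So 33^41 ≡ 31 (mod 47).
Hence T⁻¹(33) = 31.

31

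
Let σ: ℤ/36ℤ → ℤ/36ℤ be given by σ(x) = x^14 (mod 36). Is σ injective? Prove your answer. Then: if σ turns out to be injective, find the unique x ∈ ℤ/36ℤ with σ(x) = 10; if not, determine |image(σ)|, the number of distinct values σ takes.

8

σ(0) = 0^14 = 0.
σ(6): Repeated squaring mod 36: 6^1 ≡ 6, 6^2 ≡ 6² = 36 ≡ 0, 6^4 ≡ 0² = 0, 6^8 ≡ 0² = 0. Since 14 = 8 + 4 + 2, 6^14 ≡ 0·0·0: 0·0 = 0, then 0·0 = 0. So 6^14 ≡ 0 (mod 36).
So σ(0) = σ(6) = 0 while 0 ≠ 6, hence σ is not injective.
Since σ is not injective, we determine |image(σ)|. Computing x^14 mod 36 for each x (by repeated squaring, reducing mod 36 at every step), the values σ(0), σ(1), …, σ(35) are: 0, 1, 4, 9, 16, 25, 0, 13, 28, 9, 28, 13, 0, 25, 16, 9, 4, 1, 0, 1, 4, 9, 16, 25, 0, 13, 28, 9, 28, 13, 0, 25, 16, 9, 4, 1.
The distinct values are {0, 1, 4, 9, 13, 16, 25, 28}; there are 8 of them.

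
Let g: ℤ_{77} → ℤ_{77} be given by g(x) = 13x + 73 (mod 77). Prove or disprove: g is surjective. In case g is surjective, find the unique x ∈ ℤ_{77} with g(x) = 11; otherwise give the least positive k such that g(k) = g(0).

Since gcd(13, 77) = 1, 13 is invertible modulo 77. Euclid's algorithm: 77 = 5·13 + 12, 13 = 1·12 + 1; back-substituting gives 1 = 6·13 − 1·77, so 13⁻¹ ≡ 6 (mod 77).
Then y ↦ 6(y − 73) is a two-sided inverse to g, so every y ∈ ℤ_{77} has a preimage.
Therefore g is surjective.
Since g is surjective, we find g⁻¹(11): we need 13x ≡ 11 − 73 ≡ 15 (mod 77). Using 13⁻¹ = 6: x ≡ 6·15 = 90 = 1·77 + 13, so x = 13.
Check: g(13) = 13·13 + 73 = 242 = 3·77 + 11 ≡ 11 (mod 77).

13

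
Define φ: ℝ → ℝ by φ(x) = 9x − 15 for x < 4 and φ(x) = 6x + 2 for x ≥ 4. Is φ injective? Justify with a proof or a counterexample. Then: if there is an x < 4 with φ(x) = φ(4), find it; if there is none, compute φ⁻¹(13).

Both pieces are strictly increasing (slopes 9 and 6), so each is injective on its own interval.
The left piece maps (−∞, 4) onto (−∞, 21); the right piece maps [4, ∞) onto [26, ∞).
These images are disjoint, so no value is attained by both pieces. Thus φ is injective.
Because the two images are disjoint, no x < 4 has φ(x) = φ(4), so we compute φ⁻¹(13): 13 lies in (−∞, 21), so solve 9x − 15 = 13: x = (13 + 15)/9 = 28/9.

28/9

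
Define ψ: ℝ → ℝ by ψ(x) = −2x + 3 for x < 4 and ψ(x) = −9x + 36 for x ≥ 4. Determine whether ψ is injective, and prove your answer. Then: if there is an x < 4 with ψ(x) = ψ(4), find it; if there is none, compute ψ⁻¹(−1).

Both pieces are strictly decreasing (slopes −2 and −9), so each is injective on its own interval.
The left piece maps (−∞, 4) onto (−5, ∞); the right piece maps [4, ∞) onto (−∞, 0].
These images overlap. In particular ψ(4) = 0 (right piece), and solving −2x + 3 = 0 on the left piece gives x = 3/2 < 4.
So ψ(3/2) = ψ(4) with 3/2 ≠ 4, and ψ is not injective. This x = 3/2 is the requested value below 4.

3/2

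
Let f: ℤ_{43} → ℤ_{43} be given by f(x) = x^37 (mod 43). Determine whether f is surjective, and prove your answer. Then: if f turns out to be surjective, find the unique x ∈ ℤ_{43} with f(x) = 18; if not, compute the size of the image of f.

Since 43 is prime, the nonzero elements of ℤ_{43} form a cyclic group of order 42.
As gcd(37, 42) = 1, raising to the 37th power is a bijection on this group: if s^37 ≡ t^37 then (st^{−1})^37 = 1, and the only element of order dividing gcd(37, 42) = 1 is 1, so s = t.
With f(0) = 0 this makes f injective on all of ℤ_{43}, hence bijective (finite equal-size domain and codomain). In particular f is surjective.
Since f is surjective, we find the preimage of 18. The inverse of x ↦ x^37 on (ℤ_{43})^× is x ↦ x^25, because 37·25 = 925 = 22·42 + 1 ≡ 1 (mod 42) and x^{42} = 1 for x ≠ 0 (Fermat). So f⁻¹(18) = 18^25 mod 43.
Repeated squaring mod 43: 18^1 ≡ 18, 18^2 ≡ 18² = 324 ≡ 23, 18^4 ≡ 23² = 529 ≡ 13, 18^8 ≡ 13² = 169 ≡ 40, 18^16 ≡ 40² = 1600 ≡ 9. Since 25 = 16 + 8 + 1, 18^25 ≡ 9·40·18: 9·40 = 360 ≡ 16, then 16·18 = 288 ≡ 30. So 18^25 ≡ 30 (mod 43).
Hence f⁻¹(18) = 30.

30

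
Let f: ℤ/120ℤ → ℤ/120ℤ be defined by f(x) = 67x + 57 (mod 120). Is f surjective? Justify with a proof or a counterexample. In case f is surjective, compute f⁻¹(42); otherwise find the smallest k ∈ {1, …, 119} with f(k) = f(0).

75

Since gcd(67, 120) = 1, 67 is invertible modulo 120. Euclid's algorithm: 120 = 1·67 + 53, 67 = 1·53 + 14, 53 = 3·14 + 11, 14 = 1·11 + 3, 11 = 3·3 + 2, 3 = 1·2 + 1; back-substituting gives 1 = 43·67 − 24·120, so 67⁻¹ ≡ 43 (mod 120).
Then y ↦ 43(y − 57) is a two-sided inverse to f, so every y ∈ ℤ/120ℤ has a preimage.
So f is surjective.
Since f is surjective, we compute f⁻¹(42): solve 67x + 57 ≡ 42 (mod 120), i.e. 67x ≡ 105 (mod 120).
Multiplying by 67⁻¹ = 43 gives x ≡ 43·105 = 4515 = 37·120 + 75 ≡ 75 (mod 120).
Check: f(75) = 67·75 + 57 = 5082 = 42·120 + 42 ≡ 42 (mod 120).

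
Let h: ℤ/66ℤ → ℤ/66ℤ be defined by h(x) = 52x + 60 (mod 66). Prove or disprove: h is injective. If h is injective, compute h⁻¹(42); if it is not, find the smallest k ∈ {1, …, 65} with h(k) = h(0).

Recall: h is injective when h(x_1) = h(x_2) forces x_1 = x_2.
We have gcd(52, 66) = 2 > 1. Taking x_1 = 0 and x_2 = 33: h(0) = 60 and h(33) = 52·33 + 60 = 1776 ≡ 60 (mod 66).
So h(0) = h(33) while 0 ≠ 33, hence h is not injective.
Since h is not injective, we find the least positive k with h(k) = h(0): this means 52k ≡ 0 (mod 66), i.e. 66 ∣ 52k. Since gcd(52, 66) = 2, dividing through by 2 this holds exactly when 33 ∣ 26k, and as gcd(26, 33) = 1, exactly when 33 ∣ k.
The smallest positive such k is 33.

33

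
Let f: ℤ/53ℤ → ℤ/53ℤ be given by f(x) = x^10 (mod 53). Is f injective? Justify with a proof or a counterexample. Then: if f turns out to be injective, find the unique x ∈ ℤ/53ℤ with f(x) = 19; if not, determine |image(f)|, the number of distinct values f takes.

f(26): Repeated squaring mod 53: 26^1 ≡ 26, 26^2 ≡ 26² = 676 ≡ 40, 26^4 ≡ 40² = 1600 ≡ 10, 26^8 ≡ 10² = 100 ≡ 47. Since 10 = 8 + 2, 26^10 ≡ 47·40: 47·40 = 1880 ≡ 25. So 26^10 ≡ 25 (mod 53).
f(27): Repeated squaring mod 53: 27^1 ≡ 27, 27^2 ≡ 27² = 729 ≡ 40, 27^4 ≡ 40² = 1600 ≡ 10, 27^8 ≡ 10² = 100 ≡ 47. Since 10 = 8 + 2, 27^10 ≡ 47·40: 47·40 = 1880 ≡ 25. So 27^10 ≡ 25 (mod 53).
So f(26) = f(27) = 25 while 26 ≠ 27, hence f is not injective.
Since f is not injective, we determine |image(f)|. Computing x^10 mod 53 for each x (by repeated squaring, reducing mod 53 at every step), the values f(0), f(1), …, f(52) are: 0, 1, 17, 7, 24, 4, 13, 36, 37, 49, 15, 44, 9, 42, 29, 28, 46, 10, 38, 11, 43, 40, 6, 52, 47, 16, 25, 25, 16, 47, 52, 6, 40, 43, 11, 38, 10, 46, 28, 29, 42, 9, 44, 15, 49, 37, 36, 13, 4, 24, 7, 17, 1.
The distinct values are {0, 1, 4, 6, 7, 9, 10, 11, 13, 15, 16, 17, 24, 25, 28, 29, 36, 37, 38, 40, 42, 43, 44, 46, 47, 49, 52}; there are 27 of them.

27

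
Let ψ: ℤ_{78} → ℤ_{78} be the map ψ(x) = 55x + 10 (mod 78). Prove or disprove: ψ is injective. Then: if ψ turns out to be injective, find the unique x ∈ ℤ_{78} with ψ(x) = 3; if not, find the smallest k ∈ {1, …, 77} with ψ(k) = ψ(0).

Recall: ψ is injective if ψ(x_1) = ψ(x_2) implies x_1 = x_2.
Suppose ψ(x_1) = ψ(x_2) in ℤ_{78}. Then 55x_1 + 10 ≡ 55x_2 + 10 (mod 78), thus 55(x_1 − x_2) ≡ 0 (mod 78).
Since gcd(55, 78) = 1, 55 is invertible modulo 78, hence x_1 − x_2 ≡ 0 (mod 78), i.e. x_1 = x_2.
So ψ is injective.
We now compute 55⁻¹ mod 78 explicitly. Euclid's algorithm: 78 = 1·55 + 23, 55 = 2·23 + 9, 23 = 2·9 + 5, 9 = 1·5 + 4, 5 = 1·4 + 1; back-substituting gives 1 = 61·55 − 43·78, so 55⁻¹ ≡ 61 (mod 78).
Since ψ is injective, we compute ψ⁻¹(3): solve 55x + 10 ≡ 3 (mod 78), i.e. 55x ≡ 71 (mod 78).
Multiplying by 55⁻¹ = 61 gives x ≡ 61·71 = 4331 = 55·78 + 41 ≡ 41 (mod 78).
Check: ψ(41) = 55·41 + 10 = 2265 = 29·78 + 3 ≡ 3 (mod 78).

41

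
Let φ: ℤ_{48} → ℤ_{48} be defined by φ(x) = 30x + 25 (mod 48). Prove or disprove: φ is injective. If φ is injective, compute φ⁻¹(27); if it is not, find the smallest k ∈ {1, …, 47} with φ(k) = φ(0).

8

We have gcd(30, 48) = 6 > 1. Taking s = 0 and t = 8: φ(0) = 25 and φ(8) = 30·8 + 25 = 265 ≡ 25 (mod 48).
So φ(0) = φ(8) while 0 ≠ 8, hence φ is not injective.
Since φ is not injective, we find the least positive k with φ(k) = φ(0): this means 30k ≡ 0 (mod 48), i.e. 48 ∣ 30k. Since gcd(30, 48) = 6, dividing through by 6 this holds exactly when 8 ∣ 5k, and as gcd(5, 8) = 1, exactly when 8 ∣ k.
The smallest positive such k is 8.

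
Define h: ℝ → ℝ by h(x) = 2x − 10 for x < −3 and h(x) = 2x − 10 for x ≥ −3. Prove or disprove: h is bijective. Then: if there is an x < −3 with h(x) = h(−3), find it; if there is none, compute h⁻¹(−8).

Both pieces are strictly increasing (slopes 2 and 2), so each is injective on its own interval.
The left piece maps (−∞, −3) onto (−∞, −16); the right piece maps [−3, ∞) onto [−16, ∞).
Since −16 = −16, the images partition ℝ: h is injective and surjective, hence bijective.
Because the two images are disjoint, no x < −3 has h(x) = h(−3), so we compute h⁻¹(−8): −8 lies in [−16, ∞), so solve 2x − 10 = −8: x = (−8 + 10)/2 = 1.

1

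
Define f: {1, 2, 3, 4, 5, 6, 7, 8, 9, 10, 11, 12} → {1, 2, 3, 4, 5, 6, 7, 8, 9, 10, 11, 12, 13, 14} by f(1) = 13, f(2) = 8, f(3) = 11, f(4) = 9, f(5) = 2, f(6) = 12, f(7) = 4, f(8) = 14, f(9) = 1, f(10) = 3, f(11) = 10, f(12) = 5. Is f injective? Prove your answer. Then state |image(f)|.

The values f(1), …, f(12) are 13, 8, 11, 9, 2, 12, 4, 14, 1, 3, 10, 5 — all distinct.
So f(u) = f(v) only when u = v, and f is injective.
The image of f is {1, 2, 3, 4, 5, 8, 9, 10, 11, 12, 13, 14}, which has 12 elements.

12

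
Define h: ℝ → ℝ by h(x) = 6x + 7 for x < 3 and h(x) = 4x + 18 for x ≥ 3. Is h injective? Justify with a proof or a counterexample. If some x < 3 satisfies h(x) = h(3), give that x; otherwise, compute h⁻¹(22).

5/2

Both pieces are strictly increasing (slopes 6 and 4), so each is injective on its own interval.
The left piece maps (−∞, 3) onto (−∞, 25); the right piece maps [3, ∞) onto [30, ∞).
These images are disjoint, so no value is attained by both pieces. Therefore h is injective.
Because the two images are disjoint, no x < 3 has h(x) = h(3), so we compute h⁻¹(22): 22 lies in (−∞, 25), so solve 6x + 7 = 22: x = (22 − 7)/6 = 5/2.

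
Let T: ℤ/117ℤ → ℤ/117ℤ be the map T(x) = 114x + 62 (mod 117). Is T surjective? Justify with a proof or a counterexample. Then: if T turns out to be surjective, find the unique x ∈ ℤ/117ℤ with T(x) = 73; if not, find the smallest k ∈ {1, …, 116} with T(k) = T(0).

Since gcd(114, 117) = 3, we have 114x ≡ 0 (mod 3) for all x, so T(x) ≡ 2 (mod 3).
But 0 ≢ 2 (mod 3), so 0 ∈ ℤ/117ℤ has no preimage. Thus T is not surjective.
Since T is not surjective, we find the least positive k with T(k) = T(0): this means 114k ≡ 0 (mod 117), i.e. 117 ∣ 114k. Since gcd(114, 117) = 3, dividing through by 3 this holds exactly when 39 ∣ 38k, and as gcd(38, 39) = 1, exactly when 39 ∣ k.
The smallest positive such k is 39.

39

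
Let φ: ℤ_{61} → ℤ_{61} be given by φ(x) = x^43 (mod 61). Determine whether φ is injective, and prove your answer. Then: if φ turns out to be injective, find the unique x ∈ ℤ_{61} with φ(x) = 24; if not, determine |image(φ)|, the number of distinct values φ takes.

8

Since 61 is prime, the nonzero elements of ℤ_{61} form a cyclic group of order 60.
As gcd(43, 60) = 1, raising to the 43rd power is a bijection on this group: if s^43 ≡ t^43 then (st^{−1})^43 = 1, and the only element of order dividing gcd(43, 60) = 1 is 1, so s = t.
With φ(0) = 0 this makes φ injective on all of ℤ_{61}, hence bijective (finite equal-size domain and codomain). In particular φ is injective.
Since φ is injective, we find the preimage of 24. The inverse of x ↦ x^43 on (ℤ_{61})^× is x ↦ x^7, because 43·7 = 301 = 5·60 + 1 ≡ 1 (mod 60) and x^{60} = 1 for x ≠ 0 (Fermat). So φ⁻¹(24) = 24^7 mod 61.
Repeated squaring mod 61: 24^1 ≡ 24, 24^2 ≡ 24² = 576 ≡ 27, 24^4 ≡ 27² = 729 ≡ 58. Since 7 = 4 + 2 + 1, 24^7 ≡ 58·27·24: 58·27 = 1566 ≡ 41, then 41·24 = 984 ≡ 8. So 24^7 ≡ 8 (mod 61).
Hence φ⁻¹(24) = 8.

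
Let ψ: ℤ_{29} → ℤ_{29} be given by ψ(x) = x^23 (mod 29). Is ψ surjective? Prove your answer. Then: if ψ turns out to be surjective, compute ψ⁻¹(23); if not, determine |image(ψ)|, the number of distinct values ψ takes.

Since 29 is prime, the nonzero elements of ℤ_{29} form a cyclic group of order 28.
As gcd(23, 28) = 1, raising to the 23rd power is a bijection on this group: if a^23 ≡ b^23 then (ab^{−1})^23 = 1, and the only element of order dividing gcd(23, 28) = 1 is 1, so a = b.
With ψ(0) = 0 this makes ψ injective on all of ℤ_{29}, hence bijective (finite equal-size domain and codomain). In particular ψ is surjective.
Since ψ is surjective, we find the preimage of 23. The inverse of x ↦ x^23 on (ℤ_{29})^× is x ↦ x^11, because 23·11 = 253 = 9·28 + 1 ≡ 1 (mod 28) and x^{28} = 1 for x ≠ 0 (Fermat). So ψ⁻¹(23) = 23^11 mod 29.
Repeated squaring mod 29: 23^1 ≡ 23, 23^2 ≡ 23² = 529 ≡ 7, 23^4 ≡ 7² = 49 ≡ 20, 23^8 ≡ 20² = 400 ≡ 23. Since 11 = 8 + 2 + 1, 23^11 ≡ 23·7·23: 23·7 = 161 ≡ 16, then 16·23 = 368 ≡ 20. So 23^11 ≡ 20 (mod 29).
Hence ψ⁻¹(23) = 20.

20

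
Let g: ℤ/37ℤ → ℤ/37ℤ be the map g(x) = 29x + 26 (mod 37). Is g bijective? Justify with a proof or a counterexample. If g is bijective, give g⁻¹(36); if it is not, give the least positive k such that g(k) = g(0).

Recall: injectivity means: for all u, v in the domain, g(u) = g(v) implies u = v.
Suppose g(u) = g(v) in ℤ/37ℤ. Then 29u + 26 ≡ 29v + 26 (mod 37), therefore 29(u − v) ≡ 0 (mod 37).
Since gcd(29, 37) = 1, 29 is invertible modulo 37, thus u − v ≡ 0 (mod 37), i.e. u = v.
We now compute 29⁻¹ mod 37 explicitly. Euclid's algorithm: 37 = 1·29 + 8, 29 = 3·8 + 5, 8 = 1·5 + 3, 5 = 1·3 + 2, 3 = 1·2 + 1; back-substituting gives 1 = 23·29 − 18·37, so 29⁻¹ ≡ 23 (mod 37).
Then y ↦ 23(y − 26) is a two-sided inverse to g, so every y ∈ ℤ/37ℤ has a preimage.
Thus g is bijective.
Since g is bijective, we find g⁻¹(36): we need 29x ≡ 36 − 26 ≡ 10 (mod 37). Using 29⁻¹ = 23: x ≡ 23·10 = 230 = 6·37 + 8, so x = 8.
Check: g(8) = 29·8 + 26 = 258 = 6·37 + 36 ≡ 36 (mod 37).

8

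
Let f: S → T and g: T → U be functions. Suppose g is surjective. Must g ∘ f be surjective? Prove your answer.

No. Take S = {1}, T = U = {1, 2, 3, 4}, f(1) = 1, and g = identity (surjective).
Then (g ∘ f)(1) = 1, and 4 ∈ U has no preimage under g ∘ f, so g ∘ f is not surjective.

not surjective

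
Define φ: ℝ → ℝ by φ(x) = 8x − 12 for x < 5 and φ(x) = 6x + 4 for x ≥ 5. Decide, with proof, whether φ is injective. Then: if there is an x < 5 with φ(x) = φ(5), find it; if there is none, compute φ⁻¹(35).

31/6

Both pieces are strictly increasing (slopes 8 and 6), so each is injective on its own interval.
The left piece maps (−∞, 5) onto (−∞, 28); the right piece maps [5, ∞) onto [34, ∞).
These images are disjoint, so no value is attained by both pieces. Hence φ is injective.
Because the two images are disjoint, no x < 5 has φ(x) = φ(5), so we compute φ⁻¹(35): 35 lies in [34, ∞), so solve 6x + 4 = 35: x = (35 − 4)/6 = 31/6.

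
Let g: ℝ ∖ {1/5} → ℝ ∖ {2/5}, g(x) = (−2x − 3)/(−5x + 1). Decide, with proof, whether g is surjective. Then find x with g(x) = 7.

10/33

For any y ≠ 2/5, solving y(−5x + 1) = −2x − 3 for x gives a well-defined x ≠ 1/5. So g is surjective.
Solving g(x) = 7: cross-multiplying gives −2x − 3 = 7(−5x + 1), which rearranges to 33x = 10, so x = 10/33.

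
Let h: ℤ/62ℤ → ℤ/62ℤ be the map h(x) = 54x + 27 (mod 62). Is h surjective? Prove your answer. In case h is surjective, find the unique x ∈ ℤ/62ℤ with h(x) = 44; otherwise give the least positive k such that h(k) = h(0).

Since gcd(54, 62) = 2, we have 54x ≡ 0 (mod 2) for all x, so h(x) ≡ 1 (mod 2).
But 0 ≢ 1 (mod 2), so 0 ∈ ℤ/62ℤ has no preimage. So h is not surjective.
Since h is not surjective, we find the least positive k with h(k) = h(0): this means 54k ≡ 0 (mod 62), i.e. 62 ∣ 54k. Since gcd(54, 62) = 2, dividing through by 2 this holds exactly when 31 ∣ 27k, and as gcd(27, 31) = 1, exactly when 31 ∣ k.
The smallest positive such k is 31.

31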